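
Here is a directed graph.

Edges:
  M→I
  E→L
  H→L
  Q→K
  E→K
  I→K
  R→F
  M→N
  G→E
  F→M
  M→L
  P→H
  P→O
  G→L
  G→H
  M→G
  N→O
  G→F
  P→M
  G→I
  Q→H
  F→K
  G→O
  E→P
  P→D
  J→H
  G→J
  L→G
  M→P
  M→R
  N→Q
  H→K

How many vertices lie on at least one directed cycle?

A vertex is on a directed cycle iff it belongs to a strongly connected component of size ≥ 2 (or has a self-loop).
The vertices on cycles are {E, F, G, H, J, L, M, N, P, Q, R} — 11 in total.

11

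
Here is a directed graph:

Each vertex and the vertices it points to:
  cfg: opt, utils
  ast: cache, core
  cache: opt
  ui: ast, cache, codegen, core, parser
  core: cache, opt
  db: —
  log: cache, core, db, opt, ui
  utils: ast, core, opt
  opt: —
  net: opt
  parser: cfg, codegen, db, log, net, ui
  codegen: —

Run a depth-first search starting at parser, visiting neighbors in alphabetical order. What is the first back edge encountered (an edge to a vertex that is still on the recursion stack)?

ui→parser

DFS from parser (visiting neighbors in alphabetical order); mark gray on enter, black on exit:
parser gray
  cfg gray
    opt gray
    opt black
    utils gray
      ast gray
        cache gray
          cache→opt: opt black — skip
        cache black
        core gray
          core→cache: cache black — skip
          core→opt: opt black — skip
        core black
      ast black
      utils→core: core black — skip
      utils→opt: opt black — skip
    utils black
  cfg black
  codegen gray
  codegen black
  db gray
  db black
  log gray
    log→cache: cache black — skip
    log→core: core black — skip
    log→db: db black — skip
    log→opt: opt black — skip
    ui gray
      ui→ast: ast black — skip
      ui→cache: cache black — skip
      ui→codegen: codegen black — skip
      ui→core: core black — skip
      ui→parser: parser is gray → back edge
First back edge: ui → parser.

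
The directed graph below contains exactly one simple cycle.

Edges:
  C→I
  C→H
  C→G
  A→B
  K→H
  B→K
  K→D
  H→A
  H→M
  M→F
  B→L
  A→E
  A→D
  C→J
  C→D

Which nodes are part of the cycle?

A, B, H, K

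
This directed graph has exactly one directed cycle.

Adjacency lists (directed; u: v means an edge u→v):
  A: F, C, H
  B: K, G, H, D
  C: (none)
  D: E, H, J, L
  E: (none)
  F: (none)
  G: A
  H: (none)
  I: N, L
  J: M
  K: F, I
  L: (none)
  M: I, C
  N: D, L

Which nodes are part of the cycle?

DFS with gray/black marking from D:
D gray
  E gray
  E black
  H gray
  H black
  J gray
    M gray
      I gray
        N gray
          N→D: D is gray → back edge
Back edge closes the cycle D → J → M → I → N → D; its vertices are {D, I, J, M, N}.

D, I, J, M, N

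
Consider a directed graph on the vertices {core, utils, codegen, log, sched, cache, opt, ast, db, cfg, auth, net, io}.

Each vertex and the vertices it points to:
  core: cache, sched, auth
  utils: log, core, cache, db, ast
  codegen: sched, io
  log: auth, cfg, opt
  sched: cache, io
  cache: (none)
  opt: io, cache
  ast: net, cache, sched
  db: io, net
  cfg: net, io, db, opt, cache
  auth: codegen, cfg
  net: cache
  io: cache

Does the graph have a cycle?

No

DFS with white/gray/black marking, starting from log:
log gray
  auth gray
    codegen gray
      sched gray
        cache gray
        cache black
        io gray
          io→cache: cache black — skip
        io black
      sched black
      codegen→io: io black — skip
    codegen black
    cfg gray
      net gray
        net→cache: cache black — skip
      net black
      cfg→io: io black — skip
      db gray
        db→io: io black — skip
        db→net: net black — skip
      db black
      opt gray
        opt→io: io black — skip
        opt→cache: cache black — skip
      opt black
      cfg→cache: cache black — skip
    cfg black
  auth black
  log→cfg: cfg black — skip
  log→opt: opt black — skip
log black
core gray
  core→cache: cache black — skip
  core→sched: sched black — skip
  core→auth: auth black — skip
core black
utils gray
  utils→log: log black — skip
  utils→core: core black — skip
  utils→cache: cache black — skip
  utils→db: db black — skip
  ast gray
    ast→net: net black — skip
    ast→cache: cache black — skip
    ast→sched: sched black — skip
  ast black
utils black
Every edge goes to a white or black vertex — no back edge, so the graph is acyclic.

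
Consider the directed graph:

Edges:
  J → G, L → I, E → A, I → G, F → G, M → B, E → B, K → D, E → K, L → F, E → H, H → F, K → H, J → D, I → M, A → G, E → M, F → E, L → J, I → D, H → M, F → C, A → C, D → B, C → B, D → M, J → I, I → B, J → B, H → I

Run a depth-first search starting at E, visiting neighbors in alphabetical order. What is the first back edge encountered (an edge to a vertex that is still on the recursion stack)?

DFS from E (visiting neighbors in alphabetical order); mark gray on enter, black on exit:
E gray
  A gray
    C gray
      B gray
      B black
    C black
    G gray
    G black
  A black
  E→B: B black — skip
  H gray
    F gray
      F→C: C black — skip
      F→E: E is gray → back edge
First back edge: F → E.

F→E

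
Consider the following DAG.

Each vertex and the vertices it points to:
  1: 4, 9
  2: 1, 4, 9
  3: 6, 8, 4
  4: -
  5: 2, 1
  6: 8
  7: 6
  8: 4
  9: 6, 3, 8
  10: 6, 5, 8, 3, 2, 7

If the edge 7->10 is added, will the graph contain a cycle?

Adding 7→10 creates a cycle iff 10 can already reach 7.
Path from 10: 10 → 7.
So 10 → … → 7 → 10 is a cycle.

Yes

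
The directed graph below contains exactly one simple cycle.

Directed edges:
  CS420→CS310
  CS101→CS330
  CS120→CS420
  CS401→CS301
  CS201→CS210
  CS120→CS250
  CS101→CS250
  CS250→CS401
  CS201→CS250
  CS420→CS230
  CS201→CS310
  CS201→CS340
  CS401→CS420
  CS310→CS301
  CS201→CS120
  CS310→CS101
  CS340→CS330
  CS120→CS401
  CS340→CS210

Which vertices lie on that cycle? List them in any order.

DFS with gray/black marking from CS401:
CS401 gray
  CS420 gray
    CS310 gray
      CS301 gray
      CS301 black
      CS101 gray
        CS250 gray
          CS250→CS401: CS401 is gray → back edge
Back edge closes the cycle CS401 → CS420 → CS310 → CS101 → CS250 → CS401; its vertices are {CS101, CS250, CS310, CS401, CS420}.

CS101, CS250, CS310, CS401, CS420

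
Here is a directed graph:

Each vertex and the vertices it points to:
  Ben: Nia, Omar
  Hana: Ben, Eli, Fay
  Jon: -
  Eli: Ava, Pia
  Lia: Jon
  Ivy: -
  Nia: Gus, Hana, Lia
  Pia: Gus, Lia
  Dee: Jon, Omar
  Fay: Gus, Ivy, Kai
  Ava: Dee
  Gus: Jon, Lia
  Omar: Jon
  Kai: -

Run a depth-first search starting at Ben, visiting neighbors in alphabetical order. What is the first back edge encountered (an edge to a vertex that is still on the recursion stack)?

DFS from Ben (visiting neighbors in alphabetical order); mark gray on enter, black on exit:
Ben gray
  Nia gray
    Gus gray
      Jon gray
      Jon black
      Lia gray
        Lia→Jon: Jon black — skip
      Lia black
    Gus black
    Hana gray
      Hana→Ben: Ben is gray → back edge
First back edge: Hana → Ben.

Hana->Ben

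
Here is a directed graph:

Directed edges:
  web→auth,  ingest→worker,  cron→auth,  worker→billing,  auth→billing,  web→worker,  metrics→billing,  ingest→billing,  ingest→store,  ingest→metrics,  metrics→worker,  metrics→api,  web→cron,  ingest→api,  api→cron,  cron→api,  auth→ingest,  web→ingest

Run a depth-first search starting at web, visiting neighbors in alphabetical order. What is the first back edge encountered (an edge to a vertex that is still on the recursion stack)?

cron→api

DFS from web (visiting neighbors in alphabetical order); mark gray on enter, black on exit:
web gray
  auth gray
    billing gray
    billing black
    ingest gray
      api gray
        cron gray
          cron→api: api is gray → back edge
First back edge: cron → api.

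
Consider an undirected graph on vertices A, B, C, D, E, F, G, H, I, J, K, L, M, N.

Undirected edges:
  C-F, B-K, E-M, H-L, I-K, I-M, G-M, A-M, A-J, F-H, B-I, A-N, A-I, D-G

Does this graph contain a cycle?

Yes

DFS, tracking each vertex's parent; an edge to a visited non-parent vertex closes a cycle.
Start from M:
visit M (parent –)
  visit G (parent M)
    visit D (parent G)
      D–G: parent, skip
    G–M: parent, skip
  visit E (parent M)
    E–M: parent, skip
  visit I (parent M)
    visit A (parent I)
      A–M: M visited and ≠ parent → cycle
Cycle: M – I – A – M.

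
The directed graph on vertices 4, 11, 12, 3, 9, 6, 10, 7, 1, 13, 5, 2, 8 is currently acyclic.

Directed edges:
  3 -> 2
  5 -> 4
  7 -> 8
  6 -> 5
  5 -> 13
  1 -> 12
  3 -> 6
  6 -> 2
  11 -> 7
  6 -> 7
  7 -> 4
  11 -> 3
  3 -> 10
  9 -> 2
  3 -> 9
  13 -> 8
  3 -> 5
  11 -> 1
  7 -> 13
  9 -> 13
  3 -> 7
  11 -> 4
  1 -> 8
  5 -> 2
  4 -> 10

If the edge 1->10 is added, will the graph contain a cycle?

Adding 1→10 creates a cycle iff 10 can already reach 1.
Explore from 10: no path reaches 1. The graph stays acyclic.

No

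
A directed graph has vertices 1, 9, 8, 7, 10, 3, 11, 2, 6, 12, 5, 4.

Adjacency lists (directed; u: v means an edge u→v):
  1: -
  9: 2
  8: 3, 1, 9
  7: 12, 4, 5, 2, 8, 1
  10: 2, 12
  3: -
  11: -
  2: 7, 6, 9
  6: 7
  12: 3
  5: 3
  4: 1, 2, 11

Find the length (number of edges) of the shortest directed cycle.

2

For each vertex v, BFS finds the shortest path from v back to v.
The shortest such closed walk is 2 → 7 → 2, length 2.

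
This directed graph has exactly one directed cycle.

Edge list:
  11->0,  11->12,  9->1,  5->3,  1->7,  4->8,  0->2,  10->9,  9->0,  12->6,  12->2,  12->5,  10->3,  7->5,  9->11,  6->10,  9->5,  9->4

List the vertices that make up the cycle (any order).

6, 9, 10, 11, 12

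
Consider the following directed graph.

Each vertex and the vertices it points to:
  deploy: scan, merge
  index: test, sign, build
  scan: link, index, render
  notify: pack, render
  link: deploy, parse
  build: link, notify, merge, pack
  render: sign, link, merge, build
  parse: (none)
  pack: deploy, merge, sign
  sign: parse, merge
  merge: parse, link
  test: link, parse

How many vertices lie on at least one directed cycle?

A vertex is on a directed cycle iff it belongs to a strongly connected component of size ≥ 2 (or has a self-loop).
The vertices on cycles are {link, pack, scan, sign, test, build, index, merge, deploy, notify, render} — 11 in total.

11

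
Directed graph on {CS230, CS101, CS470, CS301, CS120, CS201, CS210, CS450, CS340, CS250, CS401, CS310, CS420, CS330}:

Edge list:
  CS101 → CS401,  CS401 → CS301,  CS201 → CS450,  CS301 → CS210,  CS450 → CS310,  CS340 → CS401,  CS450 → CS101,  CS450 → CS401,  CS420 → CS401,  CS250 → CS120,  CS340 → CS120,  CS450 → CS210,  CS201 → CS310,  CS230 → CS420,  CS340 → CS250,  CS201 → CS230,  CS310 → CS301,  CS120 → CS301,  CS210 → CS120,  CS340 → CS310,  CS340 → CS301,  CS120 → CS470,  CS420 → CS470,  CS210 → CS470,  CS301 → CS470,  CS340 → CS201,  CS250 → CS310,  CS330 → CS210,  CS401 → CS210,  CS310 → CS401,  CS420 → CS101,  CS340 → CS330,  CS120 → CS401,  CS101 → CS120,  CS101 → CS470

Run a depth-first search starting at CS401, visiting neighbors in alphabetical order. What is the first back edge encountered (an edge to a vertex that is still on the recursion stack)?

CS301->CS210

DFS from CS401 (visiting neighbors in alphabetical order); mark gray on enter, black on exit:
CS401 gray
  CS210 gray
    CS120 gray
      CS301 gray
        CS301→CS210: CS210 is gray → back edge
First back edge: CS301 → CS210.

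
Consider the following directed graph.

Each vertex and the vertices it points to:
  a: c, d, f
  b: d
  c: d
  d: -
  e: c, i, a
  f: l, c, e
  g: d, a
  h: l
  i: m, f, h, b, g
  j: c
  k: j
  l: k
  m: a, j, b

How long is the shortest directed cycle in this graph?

3

For each vertex v, BFS finds the shortest path from v back to v.
The shortest such closed walk is i → f → e → i, length 3.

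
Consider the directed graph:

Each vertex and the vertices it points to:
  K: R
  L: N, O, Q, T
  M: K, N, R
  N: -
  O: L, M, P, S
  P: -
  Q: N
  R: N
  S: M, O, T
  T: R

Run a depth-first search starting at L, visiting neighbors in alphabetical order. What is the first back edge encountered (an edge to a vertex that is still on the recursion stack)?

O->L

DFS from L (visiting neighbors in alphabetical order); mark gray on enter, black on exit:
L gray
  N gray
  N black
  O gray
    O→L: L is gray → back edge
First back edge: O → L.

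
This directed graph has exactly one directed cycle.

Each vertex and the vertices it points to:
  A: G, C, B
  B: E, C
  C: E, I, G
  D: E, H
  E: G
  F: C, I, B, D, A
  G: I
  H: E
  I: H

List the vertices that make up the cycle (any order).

DFS with gray/black marking from H:
H gray
  E gray
    G gray
      I gray
        I→H: H is gray → back edge
Back edge closes the cycle H → E → G → I → H; its vertices are {E, G, H, I}.

E, G, H, I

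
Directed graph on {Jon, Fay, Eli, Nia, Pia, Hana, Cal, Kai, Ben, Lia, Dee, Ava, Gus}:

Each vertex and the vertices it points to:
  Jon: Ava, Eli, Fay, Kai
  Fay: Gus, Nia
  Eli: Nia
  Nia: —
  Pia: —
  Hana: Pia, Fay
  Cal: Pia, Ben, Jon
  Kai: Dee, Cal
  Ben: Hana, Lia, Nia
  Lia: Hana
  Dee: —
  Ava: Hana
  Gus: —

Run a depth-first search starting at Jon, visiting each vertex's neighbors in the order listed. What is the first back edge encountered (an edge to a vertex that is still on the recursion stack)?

Cal->Jon

DFS from Jon (visiting each vertex's neighbors in the order listed); mark gray on enter, black on exit:
Jon gray
  Ava gray
    Hana gray
      Pia gray
      Pia black
      Fay gray
        Gus gray
        Gus black
        Nia gray
        Nia black
      Fay black
    Hana black
  Ava black
  Eli gray
    Eli→Nia: Nia black — skip
  Eli black
  Jon→Fay: Fay black — skip
  Kai gray
    Dee gray
    Dee black
    Cal gray
      Cal→Pia: Pia black — skip
      Ben gray
        Ben→Hana: Hana black — skip
        Lia gray
          Lia→Hana: Hana black — skip
        Lia black
        Ben→Nia: Nia black — skip
      Ben black
      Cal→Jon: Jon is gray → back edge
First back edge: Cal → Jon.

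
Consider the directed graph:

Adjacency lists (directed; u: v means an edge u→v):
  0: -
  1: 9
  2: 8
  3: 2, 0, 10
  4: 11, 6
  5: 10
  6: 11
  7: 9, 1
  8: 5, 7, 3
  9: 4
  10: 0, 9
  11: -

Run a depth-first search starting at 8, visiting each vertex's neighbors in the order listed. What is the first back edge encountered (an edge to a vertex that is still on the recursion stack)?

2→8

DFS from 8 (visiting each vertex's neighbors in the order listed); mark gray on enter, black on exit:
8 gray
  5 gray
    10 gray
      0 gray
      0 black
      9 gray
        4 gray
          11 gray
          11 black
          6 gray
            6→11: 11 black — skip
          6 black
        4 black
      9 black
    10 black
  5 black
  7 gray
    7→9: 9 black — skip
    1 gray
      1→9: 9 black — skip
    1 black
  7 black
  3 gray
    2 gray
      2→8: 8 is gray → back edge
First back edge: 2 → 8.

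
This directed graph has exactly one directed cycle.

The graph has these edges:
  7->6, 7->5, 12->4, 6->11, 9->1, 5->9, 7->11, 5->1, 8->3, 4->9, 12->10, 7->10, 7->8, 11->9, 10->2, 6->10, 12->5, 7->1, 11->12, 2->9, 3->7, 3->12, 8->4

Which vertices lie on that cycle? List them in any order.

3, 7, 8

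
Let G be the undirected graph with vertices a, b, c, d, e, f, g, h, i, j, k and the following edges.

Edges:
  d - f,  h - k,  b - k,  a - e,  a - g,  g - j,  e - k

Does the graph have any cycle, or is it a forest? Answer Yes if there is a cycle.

DFS, tracking each vertex's parent; an edge to a visited non-parent vertex closes a cycle.
Start from d:
visit d (parent –)
  visit f (parent d)
    f–d: parent, skip
visit a (parent –)
  visit e (parent a)
    e–a: parent, skip
    visit k (parent e)
      visit h (parent k)
        h–k: parent, skip
      visit b (parent k)
        b–k: parent, skip
      k–e: parent, skip
  visit g (parent a)
    visit j (parent g)
      j–g: parent, skip
    g–a: parent, skip
visit c (parent –)
visit i (parent –)
No non-parent visited neighbor found — the graph is a forest.

No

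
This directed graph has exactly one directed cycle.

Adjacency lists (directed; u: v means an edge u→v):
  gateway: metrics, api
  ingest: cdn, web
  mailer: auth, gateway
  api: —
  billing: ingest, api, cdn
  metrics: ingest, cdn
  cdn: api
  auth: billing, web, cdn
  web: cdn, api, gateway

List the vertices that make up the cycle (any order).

web, ingest, gateway, metrics

DFS with gray/black marking from gateway:
gateway gray
  metrics gray
    ingest gray
      cdn gray
        api gray
        api black
      cdn black
      web gray
        web→cdn: cdn black — skip
        web→api: api black — skip
        web→gateway: gateway is gray → back edge
Back edge closes the cycle gateway → metrics → ingest → web → gateway; its vertices are {web, ingest, gateway, metrics}.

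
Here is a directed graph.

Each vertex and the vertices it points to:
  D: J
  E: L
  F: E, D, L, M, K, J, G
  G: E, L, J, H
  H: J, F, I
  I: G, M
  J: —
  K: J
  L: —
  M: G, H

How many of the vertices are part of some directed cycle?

A vertex is on a directed cycle iff it belongs to a strongly connected component of size ≥ 2 (or has a self-loop).
The vertices on cycles are {F, G, H, I, M} — 5 in total.

5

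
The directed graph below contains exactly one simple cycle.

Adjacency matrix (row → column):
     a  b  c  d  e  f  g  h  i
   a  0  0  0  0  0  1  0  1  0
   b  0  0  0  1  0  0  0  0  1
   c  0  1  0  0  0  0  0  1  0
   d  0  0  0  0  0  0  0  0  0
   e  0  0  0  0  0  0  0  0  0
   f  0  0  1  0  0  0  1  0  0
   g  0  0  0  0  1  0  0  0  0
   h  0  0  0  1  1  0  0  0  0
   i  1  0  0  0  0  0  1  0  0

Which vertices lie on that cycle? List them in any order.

DFS with gray/black marking from i:
i gray
  a gray
    h gray
      d gray
      d black
      e gray
      e black
    h black
    f gray
      g gray
        g→e: e black — skip
      g black
      c gray
        c→h: h black — skip
        b gray
          b→d: d black — skip
          b→i: i is gray → back edge
Back edge closes the cycle i → a → f → c → b → i; its vertices are {a, b, c, f, i}.

a, b, c, f, i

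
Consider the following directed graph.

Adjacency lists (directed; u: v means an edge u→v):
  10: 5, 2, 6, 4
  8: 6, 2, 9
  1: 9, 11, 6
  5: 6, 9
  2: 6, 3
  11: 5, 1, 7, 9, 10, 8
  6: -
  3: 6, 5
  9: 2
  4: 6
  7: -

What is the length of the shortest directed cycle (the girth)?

2

For each vertex v, BFS finds the shortest path from v back to v.
The shortest such closed walk is 1 → 11 → 1, length 2.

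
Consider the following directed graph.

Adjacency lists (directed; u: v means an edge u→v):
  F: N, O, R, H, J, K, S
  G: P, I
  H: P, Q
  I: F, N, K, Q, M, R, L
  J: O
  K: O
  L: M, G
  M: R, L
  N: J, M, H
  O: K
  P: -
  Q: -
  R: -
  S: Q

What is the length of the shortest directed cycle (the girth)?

2

For each vertex v, BFS finds the shortest path from v back to v.
The shortest such closed walk is M → L → M, length 2.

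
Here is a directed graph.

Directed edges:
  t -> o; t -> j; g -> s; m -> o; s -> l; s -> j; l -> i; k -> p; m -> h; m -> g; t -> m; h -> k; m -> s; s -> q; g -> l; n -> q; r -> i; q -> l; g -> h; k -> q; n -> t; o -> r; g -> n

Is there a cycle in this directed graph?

DFS with white/gray/black marking, starting from k:
k gray
  p gray
  p black
  q gray
    l gray
      i gray
      i black
    l black
  q black
k black
t gray
  m gray
    s gray
      j gray
      j black
      s→q: q black — skip
      s→l: l black — skip
    s black
    g gray
      g→s: s black — skip
      n gray
        n→t: t is gray → back edge
Back edge found, so a cycle exists: t → m → g → n → t.

Yes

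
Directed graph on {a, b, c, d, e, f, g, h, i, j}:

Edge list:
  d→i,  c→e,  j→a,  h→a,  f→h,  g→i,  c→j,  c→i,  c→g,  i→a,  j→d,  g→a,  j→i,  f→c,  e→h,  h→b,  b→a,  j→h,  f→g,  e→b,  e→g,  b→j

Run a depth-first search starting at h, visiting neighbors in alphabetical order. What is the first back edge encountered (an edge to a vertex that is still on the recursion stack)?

j->h

DFS from h (visiting neighbors in alphabetical order); mark gray on enter, black on exit:
h gray
  a gray
  a black
  b gray
    b→a: a black — skip
    j gray
      j→a: a black — skip
      d gray
        i gray
          i→a: a black — skip
        i black
      d black
      j→h: h is gray → back edge
First back edge: j → h.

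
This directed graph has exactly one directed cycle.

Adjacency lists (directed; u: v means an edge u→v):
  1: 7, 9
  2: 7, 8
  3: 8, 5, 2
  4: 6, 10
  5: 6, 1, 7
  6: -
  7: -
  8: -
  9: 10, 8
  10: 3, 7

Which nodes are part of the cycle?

1, 3, 5, 9, 10

DFS with gray/black marking from 10:
10 gray
  3 gray
    8 gray
    8 black
    5 gray
      6 gray
      6 black
      1 gray
        7 gray
        7 black
        9 gray
          9→10: 10 is gray → back edge
Back edge closes the cycle 10 → 3 → 5 → 1 → 9 → 10; its vertices are {1, 3, 5, 9, 10}.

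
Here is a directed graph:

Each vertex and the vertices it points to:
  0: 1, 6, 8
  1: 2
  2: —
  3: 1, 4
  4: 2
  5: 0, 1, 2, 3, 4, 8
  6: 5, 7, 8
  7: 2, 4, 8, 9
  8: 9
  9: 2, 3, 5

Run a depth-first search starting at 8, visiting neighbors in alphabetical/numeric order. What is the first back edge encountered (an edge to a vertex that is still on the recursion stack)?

DFS from 8 (visiting neighbors in alphabetical/numeric order); mark gray on enter, black on exit:
8 gray
  9 gray
    2 gray
    2 black
    3 gray
      1 gray
        1→2: 2 black — skip
      1 black
      4 gray
        4→2: 2 black — skip
      4 black
    3 black
    5 gray
      0 gray
        0→1: 1 black — skip
        6 gray
          6→5: 5 is gray → back edge
First back edge: 6 → 5.

6→5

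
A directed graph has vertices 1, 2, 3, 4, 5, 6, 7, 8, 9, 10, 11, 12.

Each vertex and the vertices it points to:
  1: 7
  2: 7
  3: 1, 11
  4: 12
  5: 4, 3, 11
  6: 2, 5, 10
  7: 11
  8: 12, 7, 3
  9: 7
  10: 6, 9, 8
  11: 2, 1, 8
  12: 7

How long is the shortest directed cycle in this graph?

2

For each vertex v, BFS finds the shortest path from v back to v.
The shortest such closed walk is 10 → 6 → 10, length 2.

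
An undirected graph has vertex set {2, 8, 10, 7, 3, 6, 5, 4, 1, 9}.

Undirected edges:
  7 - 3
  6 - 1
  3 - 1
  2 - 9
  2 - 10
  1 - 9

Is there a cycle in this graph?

DFS, tracking each vertex's parent; an edge to a visited non-parent vertex closes a cycle.
Start from 4:
visit 4 (parent –)
visit 2 (parent –)
  visit 10 (parent 2)
    10–2: parent, skip
  visit 9 (parent 2)
    visit 1 (parent 9)
      visit 3 (parent 1)
        visit 7 (parent 3)
          7–3: parent, skip
        3–1: parent, skip
      visit 6 (parent 1)
        6–1: parent, skip
      1–9: parent, skip
    9–2: parent, skip
visit 8 (parent –)
visit 5 (parent –)
No non-parent visited neighbor found — the graph is a forest.

No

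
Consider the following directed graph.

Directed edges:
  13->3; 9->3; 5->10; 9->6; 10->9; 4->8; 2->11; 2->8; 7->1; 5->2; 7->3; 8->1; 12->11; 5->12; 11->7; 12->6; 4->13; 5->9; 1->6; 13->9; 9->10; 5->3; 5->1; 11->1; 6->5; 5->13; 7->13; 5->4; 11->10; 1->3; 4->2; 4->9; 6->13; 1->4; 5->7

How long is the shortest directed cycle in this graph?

For each vertex v, BFS finds the shortest path from v back to v.
The shortest such closed walk is 10 → 9 → 10, length 2.

2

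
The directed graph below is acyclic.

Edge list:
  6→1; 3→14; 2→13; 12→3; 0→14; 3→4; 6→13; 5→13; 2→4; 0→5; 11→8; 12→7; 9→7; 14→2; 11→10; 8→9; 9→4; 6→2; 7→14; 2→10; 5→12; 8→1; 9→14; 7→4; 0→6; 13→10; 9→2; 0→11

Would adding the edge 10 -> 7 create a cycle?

Adding 10→7 creates a cycle iff 7 can already reach 10.
Path from 7: 7 → 14 → 2 → 10.
So 7 → … → 10 → 7 is a cycle.

Yes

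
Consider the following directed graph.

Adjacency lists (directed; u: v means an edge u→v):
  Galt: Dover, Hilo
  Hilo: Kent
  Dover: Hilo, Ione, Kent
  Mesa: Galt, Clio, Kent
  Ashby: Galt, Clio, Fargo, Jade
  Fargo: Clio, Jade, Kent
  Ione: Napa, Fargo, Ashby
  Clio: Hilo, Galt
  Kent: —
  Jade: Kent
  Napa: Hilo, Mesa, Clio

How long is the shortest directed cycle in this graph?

4

For each vertex v, BFS finds the shortest path from v back to v.
The shortest such closed walk is Ione → Ashby → Galt → Dover → Ione, length 4.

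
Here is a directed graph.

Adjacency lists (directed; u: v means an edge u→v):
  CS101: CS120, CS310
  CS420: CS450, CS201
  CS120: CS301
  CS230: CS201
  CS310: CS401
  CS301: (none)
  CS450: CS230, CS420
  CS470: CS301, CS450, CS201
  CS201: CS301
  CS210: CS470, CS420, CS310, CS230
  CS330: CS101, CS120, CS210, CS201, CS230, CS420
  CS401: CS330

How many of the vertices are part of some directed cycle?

7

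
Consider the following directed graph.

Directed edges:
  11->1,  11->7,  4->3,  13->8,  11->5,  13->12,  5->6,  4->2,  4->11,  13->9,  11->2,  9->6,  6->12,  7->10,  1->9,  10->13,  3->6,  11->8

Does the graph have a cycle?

DFS with white/gray/black marking, starting from 12:
12 gray
12 black
6 gray
  6→12: 12 black — skip
6 black
7 gray
  10 gray
    13 gray
      13→12: 12 black — skip
      8 gray
      8 black
      9 gray
        9→6: 6 black — skip
      9 black
    13 black
  10 black
7 black
1 gray
  1→9: 9 black — skip
1 black
5 gray
  5→6: 6 black — skip
5 black
4 gray
  2 gray
  2 black
  3 gray
    3→6: 6 black — skip
  3 black
  11 gray
    11→5: 5 black — skip
    11→1: 1 black — skip
    11→2: 2 black — skip
    11→8: 8 black — skip
    11→7: 7 black — skip
  11 black
4 black
Every edge goes to a white or black vertex — no back edge, so the graph is acyclic.

No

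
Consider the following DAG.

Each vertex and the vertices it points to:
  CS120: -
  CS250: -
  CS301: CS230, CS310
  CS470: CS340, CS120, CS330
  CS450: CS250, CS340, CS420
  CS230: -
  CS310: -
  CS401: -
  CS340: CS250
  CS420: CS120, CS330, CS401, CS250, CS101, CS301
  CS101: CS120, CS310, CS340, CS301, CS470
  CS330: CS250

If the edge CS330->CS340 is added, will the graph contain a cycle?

Adding CS330→CS340 creates a cycle iff CS340 can already reach CS330.
Explore from CS340: no path reaches CS330. The graph stays acyclic.

No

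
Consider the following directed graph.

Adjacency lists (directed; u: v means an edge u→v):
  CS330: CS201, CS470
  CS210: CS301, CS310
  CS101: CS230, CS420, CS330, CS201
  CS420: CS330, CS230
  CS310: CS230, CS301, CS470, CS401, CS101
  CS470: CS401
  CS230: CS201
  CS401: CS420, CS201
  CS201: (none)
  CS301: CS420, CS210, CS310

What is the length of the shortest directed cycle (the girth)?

2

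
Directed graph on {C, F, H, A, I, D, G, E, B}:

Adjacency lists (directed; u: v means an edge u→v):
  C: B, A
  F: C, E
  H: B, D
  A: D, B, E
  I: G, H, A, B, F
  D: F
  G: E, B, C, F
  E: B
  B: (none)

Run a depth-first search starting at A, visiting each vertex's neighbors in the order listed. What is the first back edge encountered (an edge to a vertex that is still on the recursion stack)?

DFS from A (visiting each vertex's neighbors in the order listed); mark gray on enter, black on exit:
A gray
  D gray
    F gray
      C gray
        B gray
        B black
        C→A: A is gray → back edge
First back edge: C → A.

C→A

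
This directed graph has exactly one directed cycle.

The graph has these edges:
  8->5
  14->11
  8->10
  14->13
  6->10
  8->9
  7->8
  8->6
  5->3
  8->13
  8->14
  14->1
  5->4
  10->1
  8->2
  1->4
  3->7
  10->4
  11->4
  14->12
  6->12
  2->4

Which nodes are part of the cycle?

3, 5, 7, 8

DFS with gray/black marking from 3:
3 gray
  7 gray
    8 gray
      9 gray
      9 black
      5 gray
        4 gray
        4 black
        5→3: 3 is gray → back edge
Back edge closes the cycle 3 → 7 → 8 → 5 → 3; its vertices are {3, 5, 7, 8}.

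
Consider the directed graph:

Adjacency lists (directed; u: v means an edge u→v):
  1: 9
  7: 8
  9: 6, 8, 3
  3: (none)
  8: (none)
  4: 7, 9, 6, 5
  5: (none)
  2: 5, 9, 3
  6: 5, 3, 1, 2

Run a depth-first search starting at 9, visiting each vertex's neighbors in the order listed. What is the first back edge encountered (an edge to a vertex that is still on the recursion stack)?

1→9

DFS from 9 (visiting each vertex's neighbors in the order listed); mark gray on enter, black on exit:
9 gray
  6 gray
    5 gray
    5 black
    3 gray
    3 black
    1 gray
      1→9: 9 is gray → back edge
First back edge: 1 → 9.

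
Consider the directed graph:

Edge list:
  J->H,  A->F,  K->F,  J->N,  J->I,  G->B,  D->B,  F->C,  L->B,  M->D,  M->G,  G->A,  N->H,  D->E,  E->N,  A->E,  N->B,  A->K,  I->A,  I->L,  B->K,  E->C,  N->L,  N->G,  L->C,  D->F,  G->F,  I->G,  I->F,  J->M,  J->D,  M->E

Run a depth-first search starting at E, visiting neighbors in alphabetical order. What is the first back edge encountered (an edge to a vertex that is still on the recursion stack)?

A→E

DFS from E (visiting neighbors in alphabetical order); mark gray on enter, black on exit:
E gray
  C gray
  C black
  N gray
    B gray
      K gray
        F gray
          F→C: C black — skip
        F black
      K black
    B black
    G gray
      A gray
        A→E: E is gray → back edge
First back edge: A → E.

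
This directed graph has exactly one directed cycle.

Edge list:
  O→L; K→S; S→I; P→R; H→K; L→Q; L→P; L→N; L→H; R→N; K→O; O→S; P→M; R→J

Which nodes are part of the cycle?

H, K, L, O

DFS with gray/black marking from L:
L gray
  N gray
  N black
  P gray
    M gray
    M black
    R gray
      R→N: N black — skip
      J gray
      J black
    R black
  P black
  Q gray
  Q black
  H gray
    K gray
      S gray
        I gray
        I black
      S black
      O gray
        O→S: S black — skip
        O→L: L is gray → back edge
Back edge closes the cycle L → H → K → O → L; its vertices are {H, K, L, O}.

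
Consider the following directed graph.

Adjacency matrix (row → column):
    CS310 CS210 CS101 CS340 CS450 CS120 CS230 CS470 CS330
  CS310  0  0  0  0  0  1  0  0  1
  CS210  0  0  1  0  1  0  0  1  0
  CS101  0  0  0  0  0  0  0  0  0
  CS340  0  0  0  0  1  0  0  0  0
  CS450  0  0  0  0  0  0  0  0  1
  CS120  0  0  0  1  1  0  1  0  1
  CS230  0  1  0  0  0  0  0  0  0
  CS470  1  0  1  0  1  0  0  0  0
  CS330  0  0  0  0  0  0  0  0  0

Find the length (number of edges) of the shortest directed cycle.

For each vertex v, BFS finds the shortest path from v back to v.
The shortest such closed walk is CS120 → CS230 → CS210 → CS470 → CS310 → CS120, length 5.

5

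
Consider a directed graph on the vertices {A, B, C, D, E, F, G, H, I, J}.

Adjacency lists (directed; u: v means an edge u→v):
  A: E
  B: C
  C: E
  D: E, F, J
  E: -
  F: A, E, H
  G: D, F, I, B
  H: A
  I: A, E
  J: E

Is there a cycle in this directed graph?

DFS with white/gray/black marking, starting from G:
G gray
  D gray
    E gray
    E black
    F gray
      A gray
        A→E: E black — skip
      A black
      F→E: E black — skip
      H gray
        H→A: A black — skip
      H black
    F black
    J gray
      J→E: E black — skip
    J black
  D black
  G→F: F black — skip
  I gray
    I→A: A black — skip
    I→E: E black — skip
  I black
  B gray
    C gray
      C→E: E black — skip
    C black
  B black
G black
Every edge goes to a white or black vertex — no back edge, so the graph is acyclic.

No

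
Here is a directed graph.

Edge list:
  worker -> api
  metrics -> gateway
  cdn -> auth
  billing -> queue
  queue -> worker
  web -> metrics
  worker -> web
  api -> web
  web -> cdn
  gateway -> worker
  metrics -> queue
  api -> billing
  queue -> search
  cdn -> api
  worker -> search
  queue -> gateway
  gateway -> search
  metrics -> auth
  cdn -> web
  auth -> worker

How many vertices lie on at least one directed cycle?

9

A vertex is on a directed cycle iff it belongs to a strongly connected component of size ≥ 2 (or has a self-loop).
The vertices on cycles are {api, cdn, web, auth, queue, worker, billing, gateway, metrics} — 9 in total.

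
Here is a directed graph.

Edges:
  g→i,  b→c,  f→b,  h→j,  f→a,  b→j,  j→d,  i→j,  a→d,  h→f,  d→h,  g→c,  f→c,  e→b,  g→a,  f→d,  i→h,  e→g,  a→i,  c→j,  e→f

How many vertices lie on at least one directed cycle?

8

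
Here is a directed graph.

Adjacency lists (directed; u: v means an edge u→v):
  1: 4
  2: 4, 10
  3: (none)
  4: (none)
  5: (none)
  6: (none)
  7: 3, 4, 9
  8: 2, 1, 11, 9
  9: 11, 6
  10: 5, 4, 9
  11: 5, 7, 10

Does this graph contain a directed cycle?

DFS with white/gray/black marking, starting from 5:
5 gray
5 black
1 gray
  4 gray
  4 black
1 black
2 gray
  2→4: 4 black — skip
  10 gray
    10→5: 5 black — skip
    10→4: 4 black — skip
    9 gray
      11 gray
        11→5: 5 black — skip
        7 gray
          3 gray
          3 black
          7→4: 4 black — skip
          7→9: 9 is gray → back edge
Back edge found, so a cycle exists: 9 → 11 → 7 → 9.

Yes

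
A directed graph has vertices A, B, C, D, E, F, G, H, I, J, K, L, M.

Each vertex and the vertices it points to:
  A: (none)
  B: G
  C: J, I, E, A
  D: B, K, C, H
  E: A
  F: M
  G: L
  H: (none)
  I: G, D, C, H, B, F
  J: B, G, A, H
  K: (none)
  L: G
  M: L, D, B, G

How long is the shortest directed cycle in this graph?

2

For each vertex v, BFS finds the shortest path from v back to v.
The shortest such closed walk is C → I → C, length 2.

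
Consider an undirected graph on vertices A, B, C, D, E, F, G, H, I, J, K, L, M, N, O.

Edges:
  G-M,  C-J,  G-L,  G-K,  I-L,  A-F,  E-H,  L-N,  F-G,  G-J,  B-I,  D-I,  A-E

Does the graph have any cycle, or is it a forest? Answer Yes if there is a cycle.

No

DFS, tracking each vertex's parent; an edge to a visited non-parent vertex closes a cycle.
Start from J:
visit J (parent –)
  visit G (parent J)
    visit L (parent G)
      visit N (parent L)
        N–L: parent, skip
      L–G: parent, skip
      visit I (parent L)
        visit B (parent I)
          B–I: parent, skip
        visit D (parent I)
          D–I: parent, skip
        I–L: parent, skip
    visit M (parent G)
      M–G: parent, skip
    G–J: parent, skip
    visit K (parent G)
      K–G: parent, skip
    visit F (parent G)
      visit A (parent F)
        visit E (parent A)
          visit H (parent E)
            H–E: parent, skip
          E–A: parent, skip
        A–F: parent, skip
      F–G: parent, skip
  visit C (parent J)
    C–J: parent, skip
visit O (parent –)
No non-parent visited neighbor found — the graph is a forest.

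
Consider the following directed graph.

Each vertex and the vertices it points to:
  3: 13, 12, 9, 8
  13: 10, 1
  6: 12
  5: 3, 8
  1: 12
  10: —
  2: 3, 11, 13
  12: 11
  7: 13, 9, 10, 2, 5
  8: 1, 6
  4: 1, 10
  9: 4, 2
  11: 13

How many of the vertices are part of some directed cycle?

A vertex is on a directed cycle iff it belongs to a strongly connected component of size ≥ 2 (or has a self-loop).
The vertices on cycles are {1, 2, 3, 9, 11, 12, 13} — 7 in total.

7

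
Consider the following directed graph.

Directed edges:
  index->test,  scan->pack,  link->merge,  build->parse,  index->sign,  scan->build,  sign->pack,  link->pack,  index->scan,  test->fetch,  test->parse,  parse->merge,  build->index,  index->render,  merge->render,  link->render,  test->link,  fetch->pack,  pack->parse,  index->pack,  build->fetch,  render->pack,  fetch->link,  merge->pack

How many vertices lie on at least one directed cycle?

7

A vertex is on a directed cycle iff it belongs to a strongly connected component of size ≥ 2 (or has a self-loop).
The vertices on cycles are {pack, scan, build, index, merge, parse, render} — 7 in total.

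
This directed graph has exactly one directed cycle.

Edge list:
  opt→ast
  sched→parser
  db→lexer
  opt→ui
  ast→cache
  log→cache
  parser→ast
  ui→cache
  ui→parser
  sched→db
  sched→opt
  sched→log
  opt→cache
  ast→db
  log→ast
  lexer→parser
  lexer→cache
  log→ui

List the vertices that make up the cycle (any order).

DFS with gray/black marking from db:
db gray
  lexer gray
    parser gray
      ast gray
        cache gray
        cache black
        ast→db: db is gray → back edge
Back edge closes the cycle db → lexer → parser → ast → db; its vertices are {db, ast, lexer, parser}.

db, ast, lexer, parser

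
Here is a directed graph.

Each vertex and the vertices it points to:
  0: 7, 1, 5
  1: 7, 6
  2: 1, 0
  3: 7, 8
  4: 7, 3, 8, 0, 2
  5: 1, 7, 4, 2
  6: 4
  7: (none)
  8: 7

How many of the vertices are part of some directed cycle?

A vertex is on a directed cycle iff it belongs to a strongly connected component of size ≥ 2 (or has a self-loop).
The vertices on cycles are {0, 1, 2, 4, 5, 6} — 6 in total.

6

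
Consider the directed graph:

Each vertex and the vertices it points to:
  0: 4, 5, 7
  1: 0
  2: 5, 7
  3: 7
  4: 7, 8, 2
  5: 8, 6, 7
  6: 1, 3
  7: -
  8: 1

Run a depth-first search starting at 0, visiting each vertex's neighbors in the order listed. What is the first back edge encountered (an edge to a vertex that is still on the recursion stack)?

1->0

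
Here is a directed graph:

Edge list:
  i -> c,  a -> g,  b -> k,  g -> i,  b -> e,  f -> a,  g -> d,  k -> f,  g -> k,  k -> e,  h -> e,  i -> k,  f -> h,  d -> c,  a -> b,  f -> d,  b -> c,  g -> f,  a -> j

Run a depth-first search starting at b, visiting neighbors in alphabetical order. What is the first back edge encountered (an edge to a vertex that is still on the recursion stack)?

DFS from b (visiting neighbors in alphabetical order); mark gray on enter, black on exit:
b gray
  c gray
  c black
  e gray
  e black
  k gray
    k→e: e black — skip
    f gray
      a gray
        a→b: b is gray → back edge
First back edge: a → b.

a->b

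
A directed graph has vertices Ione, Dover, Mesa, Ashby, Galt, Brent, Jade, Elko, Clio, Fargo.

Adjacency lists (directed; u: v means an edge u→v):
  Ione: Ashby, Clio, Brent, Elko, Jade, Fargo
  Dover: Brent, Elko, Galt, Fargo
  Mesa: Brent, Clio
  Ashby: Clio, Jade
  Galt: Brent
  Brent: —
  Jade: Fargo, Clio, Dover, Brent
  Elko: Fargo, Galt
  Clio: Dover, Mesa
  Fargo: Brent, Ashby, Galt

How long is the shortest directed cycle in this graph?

For each vertex v, BFS finds the shortest path from v back to v.
The shortest such closed walk is Clio → Mesa → Clio, length 2.

2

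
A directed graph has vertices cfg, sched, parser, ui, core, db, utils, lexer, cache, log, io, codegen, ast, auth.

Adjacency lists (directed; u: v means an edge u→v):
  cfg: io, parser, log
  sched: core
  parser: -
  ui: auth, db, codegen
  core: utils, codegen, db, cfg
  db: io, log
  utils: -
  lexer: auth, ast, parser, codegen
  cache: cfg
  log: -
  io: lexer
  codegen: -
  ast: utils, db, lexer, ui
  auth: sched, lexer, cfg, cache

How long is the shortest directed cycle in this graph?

2

For each vertex v, BFS finds the shortest path from v back to v.
The shortest such closed walk is ast → lexer → ast, length 2.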